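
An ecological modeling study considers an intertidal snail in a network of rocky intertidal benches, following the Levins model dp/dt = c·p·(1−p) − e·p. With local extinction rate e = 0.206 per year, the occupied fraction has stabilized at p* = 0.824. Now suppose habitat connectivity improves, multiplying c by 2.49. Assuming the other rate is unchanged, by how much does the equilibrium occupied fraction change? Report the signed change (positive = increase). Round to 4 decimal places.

0.1053

Balance c(1−p*) = e gives c = e/(1 − 0.82400) = 0.206/0.17600 = 1.17045.
New p* = 1 − e/c = 1 − 0.20600/2.91442 = 0.92932.
Δp* = 0.92932 − 0.82400 = +0.10532.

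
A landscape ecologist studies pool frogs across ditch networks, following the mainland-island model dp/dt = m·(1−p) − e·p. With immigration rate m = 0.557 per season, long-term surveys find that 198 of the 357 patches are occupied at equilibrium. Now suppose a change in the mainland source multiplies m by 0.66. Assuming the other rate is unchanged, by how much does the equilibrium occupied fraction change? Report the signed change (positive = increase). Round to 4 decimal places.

Observed p* = 198/357 = 0.55462.
Balance m(1−p*) = e·p* gives e = m(1−p*)/p* = 0.557×0.44538/0.55462 = 0.44729.
New p* = m/(m+e) = 0.36762/(0.36762+0.44729) = 0.45112.
Δp* = 0.45112 − 0.55462 = -0.10350.

-0.1035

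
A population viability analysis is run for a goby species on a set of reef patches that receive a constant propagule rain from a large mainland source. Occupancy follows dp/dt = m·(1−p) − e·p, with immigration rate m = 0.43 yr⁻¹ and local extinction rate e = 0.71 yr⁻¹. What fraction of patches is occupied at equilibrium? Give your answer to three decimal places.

At equilibrium the propagule rain into empty patches balances local extinction: m(1−p*) = e·p*.
p* = m/(m+e) = 0.43/(0.43+0.71) = 0.43/1.1400 = 0.3772.

0.377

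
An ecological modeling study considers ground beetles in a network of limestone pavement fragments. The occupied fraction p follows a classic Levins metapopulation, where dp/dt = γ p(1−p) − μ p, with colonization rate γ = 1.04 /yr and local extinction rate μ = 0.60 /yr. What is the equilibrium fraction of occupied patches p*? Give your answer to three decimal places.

0.423

Setting dp/dt = 0 and dividing through by p* gives γ·(1−p*) = μ.
So p* = 1 − μ/γ = 1 − 0.60/1.04 = 1 − 0.5769 = 0.4231.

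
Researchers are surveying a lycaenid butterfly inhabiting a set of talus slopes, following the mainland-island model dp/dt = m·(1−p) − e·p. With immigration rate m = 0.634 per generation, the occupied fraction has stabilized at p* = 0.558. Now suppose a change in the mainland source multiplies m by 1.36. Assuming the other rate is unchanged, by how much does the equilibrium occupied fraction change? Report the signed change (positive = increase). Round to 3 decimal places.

0.074

Balance m(1−p*) = e·p* gives e = m(1−p*)/p* = 0.634×0.44200/0.55800 = 0.50220.
New p* = m/(m+e) = 0.86224/(0.86224+0.50220) = 0.63194.
Δp* = 0.63194 − 0.55800 = +0.07394.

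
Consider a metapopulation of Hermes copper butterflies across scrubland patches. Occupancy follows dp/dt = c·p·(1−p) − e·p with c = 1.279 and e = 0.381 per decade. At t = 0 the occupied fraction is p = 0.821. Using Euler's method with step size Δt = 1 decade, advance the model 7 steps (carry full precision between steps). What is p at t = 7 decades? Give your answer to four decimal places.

0.7021

Update rule: p ← p + [c·p·(1−p) − e·p]·Δt with Δt = 1.
  1  |  dp/dt·Δt = -0.124840  |  p_1 = 0.696160
  2  |  dp/dt·Δt = +0.005299  |  p_2 = 0.701459
  3  |  dp/dt·Δt = +0.000585  |  p_3 = 0.702044
  4  |  dp/dt·Δt = +0.000060  |  p_4 = 0.702104
  5  |  dp/dt·Δt = +0.000006  |  p_5 = 0.702110
  6  |  dp/dt·Δt = +0.000001  |  p_6 = 0.702111
  7  |  dp/dt·Δt = +0.000000  |  p_7 = 0.702111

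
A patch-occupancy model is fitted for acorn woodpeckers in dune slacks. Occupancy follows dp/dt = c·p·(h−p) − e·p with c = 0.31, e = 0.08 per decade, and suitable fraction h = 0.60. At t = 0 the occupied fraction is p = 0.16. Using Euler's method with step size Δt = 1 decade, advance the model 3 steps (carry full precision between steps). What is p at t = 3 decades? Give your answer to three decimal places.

Update rule: p ← p + [c·p·(h−p) − e·p]·Δt with Δt = 1.
step 1: Δp = +0.00902, p = 0.16902
step 2: Δp = +0.00906, p = 0.17808
step 3: Δp = +0.00905, p = 0.18713

0.187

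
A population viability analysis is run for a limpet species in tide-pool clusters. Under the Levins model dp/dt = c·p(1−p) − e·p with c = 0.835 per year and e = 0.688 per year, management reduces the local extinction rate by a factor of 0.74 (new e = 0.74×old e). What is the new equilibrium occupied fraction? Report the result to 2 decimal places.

Before: p* = 1 − 0.688/0.835 = 0.1760.
After the change, c = 0.835, e = 0.50912, so p* = 1 − 0.50912/0.835 = 0.3903.

0.39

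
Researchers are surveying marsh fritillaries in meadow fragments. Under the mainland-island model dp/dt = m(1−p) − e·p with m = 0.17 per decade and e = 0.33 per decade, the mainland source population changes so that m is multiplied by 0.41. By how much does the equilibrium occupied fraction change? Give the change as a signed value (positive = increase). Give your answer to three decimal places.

-0.166

Before: p* = 0.17/(0.17+0.33) = 0.3400.
After: m = 0.0697, e = 0.33; p* = 0.0697/0.3997 = 0.1744.
Δp* = 0.1744 − 0.3400 = -0.1656.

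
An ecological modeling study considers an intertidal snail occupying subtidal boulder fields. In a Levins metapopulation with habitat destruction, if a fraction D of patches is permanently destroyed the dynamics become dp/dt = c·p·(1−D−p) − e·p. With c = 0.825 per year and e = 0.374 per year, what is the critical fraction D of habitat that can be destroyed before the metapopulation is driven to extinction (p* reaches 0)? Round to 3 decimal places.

0.547

The nontrivial equilibrium is p* = (1−D) − e/c; extinction occurs when this hits zero.
So D_crit = 1 − e/c = 1 − 0.374/0.825 = 1 − 0.4533 = 0.5467.
This equals the undisturbed p*, a classic result of Lande's extension.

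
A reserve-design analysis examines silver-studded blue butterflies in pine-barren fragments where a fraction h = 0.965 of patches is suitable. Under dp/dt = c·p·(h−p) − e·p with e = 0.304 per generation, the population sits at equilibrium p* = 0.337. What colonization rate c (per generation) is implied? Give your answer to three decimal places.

At equilibrium c(h−p*) = e, so c = e/(h−p*).
c = 0.304/(0.965 − 0.337) = 0.304/0.6280 = 0.4841.

0.484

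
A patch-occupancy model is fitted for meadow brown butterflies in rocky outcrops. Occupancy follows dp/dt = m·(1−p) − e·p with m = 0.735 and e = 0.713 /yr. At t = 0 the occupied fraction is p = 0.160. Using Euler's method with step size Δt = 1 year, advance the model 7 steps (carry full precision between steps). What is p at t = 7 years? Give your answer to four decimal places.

Update rule: p ← p + [m·(1−p) − e·p]·Δt with Δt = 1.
p: 0.16000 → 0.66332  (Δp = +0.50332)
p: 0.66332 → 0.43783  (Δp = -0.22549)
p: 0.43783 → 0.53885  (Δp = +0.10102)
p: 0.53885 → 0.49359  (Δp = -0.04526)
p: 0.49359 → 0.51387  (Δp = +0.02027)
p: 0.51387 → 0.50479  (Δp = -0.00908)
p: 0.50479 → 0.50886  (Δp = +0.00407)

0.5089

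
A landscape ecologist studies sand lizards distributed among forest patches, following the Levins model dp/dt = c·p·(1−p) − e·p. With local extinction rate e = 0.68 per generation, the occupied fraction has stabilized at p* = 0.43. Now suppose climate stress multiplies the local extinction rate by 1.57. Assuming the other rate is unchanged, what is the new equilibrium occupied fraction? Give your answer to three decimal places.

0.105

Balance c(1−p*) = e gives c = e/(1 − 0.43000) = 0.68/0.57000 = 1.19298.
New p* = 1 − e/c = 1 − 1.06760/1.19298 = 0.10510.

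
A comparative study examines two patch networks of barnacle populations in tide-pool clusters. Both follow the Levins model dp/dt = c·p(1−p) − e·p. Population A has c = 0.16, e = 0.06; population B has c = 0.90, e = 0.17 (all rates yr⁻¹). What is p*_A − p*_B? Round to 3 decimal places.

-0.186

A: p*_A = 1 − 0.06/0.16 = 0.6250.
B: p*_B = 1 − 0.17/0.90 = 0.8111.
p*_A − p*_B = 0.6250 − 0.8111 = -0.1861.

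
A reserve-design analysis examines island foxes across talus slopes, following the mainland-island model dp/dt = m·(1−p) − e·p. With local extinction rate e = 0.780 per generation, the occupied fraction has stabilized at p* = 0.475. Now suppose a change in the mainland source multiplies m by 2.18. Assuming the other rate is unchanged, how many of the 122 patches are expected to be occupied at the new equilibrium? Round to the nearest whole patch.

81

Balance m(1−p*) = e·p* gives m = e·p*/(1−p*) = 0.780×0.47500/0.52500 = 0.70571.
New p* = m/(m+e) = 1.53845/(1.53845+0.78000) = 0.66357.
Expected occupied = 122 × 0.66357 = 80.96 ≈ 81.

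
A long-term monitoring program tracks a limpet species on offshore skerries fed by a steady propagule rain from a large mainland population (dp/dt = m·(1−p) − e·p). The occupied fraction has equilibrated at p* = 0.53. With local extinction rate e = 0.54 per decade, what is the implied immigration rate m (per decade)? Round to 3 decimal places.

At equilibrium m(1−p*) = e·p*, so m = e·p*/(1−p*).
m = 0.54 × 0.53 / 0.4700 = 0.2862/0.4700 = 0.6089.

0.609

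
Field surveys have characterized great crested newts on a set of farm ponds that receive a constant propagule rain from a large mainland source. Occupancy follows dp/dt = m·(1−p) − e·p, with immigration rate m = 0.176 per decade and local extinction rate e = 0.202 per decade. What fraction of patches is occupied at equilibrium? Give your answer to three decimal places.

0.466

At equilibrium the propagule rain into empty patches balances local extinction: m(1−p*) = e·p*.
p* = m/(m+e) = 0.176/(0.176+0.202) = 0.176/0.3780 = 0.4656.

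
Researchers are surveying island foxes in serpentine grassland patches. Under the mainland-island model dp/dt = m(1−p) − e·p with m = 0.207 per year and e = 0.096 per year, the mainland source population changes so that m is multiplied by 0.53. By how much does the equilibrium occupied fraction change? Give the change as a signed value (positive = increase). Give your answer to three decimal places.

Before: p* = 0.207/(0.207+0.096) = 0.6832.
After: m = 0.10971, e = 0.096; p* = 0.10971/0.2057 = 0.5333.
Δp* = 0.5333 − 0.6832 = -0.1498.

-0.150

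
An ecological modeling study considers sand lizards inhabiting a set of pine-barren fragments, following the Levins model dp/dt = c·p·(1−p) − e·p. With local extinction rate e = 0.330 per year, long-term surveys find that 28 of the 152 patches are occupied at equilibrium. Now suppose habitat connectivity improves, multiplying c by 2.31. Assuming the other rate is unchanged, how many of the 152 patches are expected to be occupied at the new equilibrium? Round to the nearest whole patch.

98

Observed p* = 28/152 = 0.18421.
Balance c(1−p*) = e gives c = e/(1 − 0.18421) = 0.330/0.81579 = 0.40452.
New p* = 1 − e/c = 1 − 0.33000/0.93444 = 0.64685.
Expected occupied = 152 × 0.64685 = 98.32 ≈ 98.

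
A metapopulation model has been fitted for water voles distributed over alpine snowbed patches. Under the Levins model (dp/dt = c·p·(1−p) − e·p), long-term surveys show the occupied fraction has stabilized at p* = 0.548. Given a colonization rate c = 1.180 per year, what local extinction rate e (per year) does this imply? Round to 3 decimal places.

0.533

At equilibrium c(1−p*) = e.
e = 1.180 × (1 − 0.548) = 1.180 × 0.4520 = 0.5334.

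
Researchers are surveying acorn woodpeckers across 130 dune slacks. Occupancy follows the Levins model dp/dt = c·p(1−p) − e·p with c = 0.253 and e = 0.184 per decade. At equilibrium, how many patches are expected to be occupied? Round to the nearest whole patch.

p* = 1 − e/c = 1 − 0.184/0.253 = 0.2727.
Expected occupied patches = N × p* = 130 × 0.2727 = 35.45 ≈ 35.

35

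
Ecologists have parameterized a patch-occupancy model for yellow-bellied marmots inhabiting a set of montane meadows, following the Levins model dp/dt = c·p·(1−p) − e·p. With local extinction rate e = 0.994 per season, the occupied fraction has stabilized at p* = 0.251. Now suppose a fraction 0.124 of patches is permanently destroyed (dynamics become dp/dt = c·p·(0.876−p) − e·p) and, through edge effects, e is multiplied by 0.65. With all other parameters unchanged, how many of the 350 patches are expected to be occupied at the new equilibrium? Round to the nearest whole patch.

Balance c(1−p*) = e gives c = e/(1 − 0.25100) = 0.994/0.74900 = 1.32710.
New p* = 0.876 − e/c = 0.876 − 0.64610/1.32710 = 0.38915.
Expected occupied = 350 × 0.38915 = 136.20 ≈ 136.

136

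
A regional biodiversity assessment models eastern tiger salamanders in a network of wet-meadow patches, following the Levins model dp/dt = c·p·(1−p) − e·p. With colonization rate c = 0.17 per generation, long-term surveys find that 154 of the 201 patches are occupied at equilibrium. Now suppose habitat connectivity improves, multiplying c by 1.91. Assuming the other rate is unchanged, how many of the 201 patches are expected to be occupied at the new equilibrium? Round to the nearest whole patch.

176

Observed p* = 154/201 = 0.76617.
Balance c(1−p*) = e gives e = 0.17×(1 − 0.76617) = 0.03975.
New p* = 1 − e/c = 1 − 0.03975/0.32470 = 0.87758.
Expected occupied = 201 × 0.87758 = 176.39 ≈ 176.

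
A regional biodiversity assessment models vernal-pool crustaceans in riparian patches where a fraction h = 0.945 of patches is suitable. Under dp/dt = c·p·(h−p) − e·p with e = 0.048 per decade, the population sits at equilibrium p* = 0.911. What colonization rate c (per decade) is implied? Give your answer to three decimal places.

1.412

At equilibrium c(h−p*) = e, so c = e/(h−p*).
c = 0.048/(0.945 − 0.911) = 0.048/0.0340 = 1.4118.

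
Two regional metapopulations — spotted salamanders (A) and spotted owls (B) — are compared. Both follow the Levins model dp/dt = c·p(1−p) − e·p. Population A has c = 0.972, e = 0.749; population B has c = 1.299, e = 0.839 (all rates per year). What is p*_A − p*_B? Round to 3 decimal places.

A: p*_A = 1 − 0.749/0.972 = 0.2294.
B: p*_B = 1 − 0.839/1.299 = 0.3541.
p*_A − p*_B = 0.2294 − 0.3541 = -0.1247.

-0.125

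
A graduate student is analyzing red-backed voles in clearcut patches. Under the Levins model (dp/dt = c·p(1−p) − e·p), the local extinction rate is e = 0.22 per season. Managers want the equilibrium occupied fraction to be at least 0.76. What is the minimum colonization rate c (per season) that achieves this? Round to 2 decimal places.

0.92

p* = 1 − e/c ≥ 0.76 requires e/c ≤ 0.2400, i.e. c ≥ e/0.2400.
c_min = 0.22/0.2400 = 0.9167.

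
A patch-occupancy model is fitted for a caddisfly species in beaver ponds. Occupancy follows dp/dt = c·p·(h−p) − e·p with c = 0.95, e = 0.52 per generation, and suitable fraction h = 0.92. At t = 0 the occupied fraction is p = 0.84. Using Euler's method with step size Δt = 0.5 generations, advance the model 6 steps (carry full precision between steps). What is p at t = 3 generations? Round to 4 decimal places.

Update rule: p ← p + [c·p·(h−p) − e·p]·Δt with Δt = 0.5.
  1  |  dp/dt·Δt = -0.186480  |  p_1 = 0.653520
  2  |  dp/dt·Δt = -0.087194  |  p_2 = 0.566326
  3  |  dp/dt·Δt = -0.052105  |  p_3 = 0.514221
  4  |  dp/dt·Δt = -0.034584  |  p_4 = 0.479637
  5  |  dp/dt·Δt = -0.024379  |  p_5 = 0.455258
  6  |  dp/dt·Δt = -0.017868  |  p_6 = 0.437391

0.4374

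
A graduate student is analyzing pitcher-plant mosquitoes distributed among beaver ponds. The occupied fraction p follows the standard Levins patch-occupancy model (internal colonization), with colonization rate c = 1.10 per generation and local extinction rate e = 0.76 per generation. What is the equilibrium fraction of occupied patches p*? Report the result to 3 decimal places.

0.309

Setting dp/dt = 0 and dividing through by p* gives c·(1−p*) = e.
So p* = 1 − e/c = 1 − 0.76/1.10 = 1 − 0.6909 = 0.3091.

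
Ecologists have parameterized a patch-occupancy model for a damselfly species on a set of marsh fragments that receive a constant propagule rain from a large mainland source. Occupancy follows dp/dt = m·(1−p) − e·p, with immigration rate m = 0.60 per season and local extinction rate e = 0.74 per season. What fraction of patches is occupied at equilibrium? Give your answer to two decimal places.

Setting dp/dt = 0: m − m·p* = e·p*, so m = (m+e)·p*.
p* = m/(m+e) = 0.60/(0.60+0.74) = 0.60/1.3400 = 0.4478.

0.45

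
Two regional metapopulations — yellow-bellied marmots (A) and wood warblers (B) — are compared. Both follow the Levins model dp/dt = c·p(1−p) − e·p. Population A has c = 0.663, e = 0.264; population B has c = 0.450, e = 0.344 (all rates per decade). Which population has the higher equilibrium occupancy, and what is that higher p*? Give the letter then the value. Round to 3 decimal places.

A, 0.602

A: p*_A = 1 − 0.264/0.663 = 0.6018.
B: p*_B = 1 − 0.344/0.450 = 0.2356.
A is higher at 0.6018.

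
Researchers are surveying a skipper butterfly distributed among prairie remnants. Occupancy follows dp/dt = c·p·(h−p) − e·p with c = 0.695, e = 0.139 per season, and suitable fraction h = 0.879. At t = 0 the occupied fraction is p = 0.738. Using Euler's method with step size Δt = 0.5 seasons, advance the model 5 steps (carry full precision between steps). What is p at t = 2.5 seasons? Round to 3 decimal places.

Update rule: p ← p + [c·p·(h−p) − e·p]·Δt with Δt = 0.5.
step 1: Δp = -0.01513, p = 0.72287
step 2: Δp = -0.01102, p = 0.71185
step 3: Δp = -0.00813, p = 0.70372
step 4: Δp = -0.00605, p = 0.69768
step 5: Δp = -0.00453, p = 0.69315

0.693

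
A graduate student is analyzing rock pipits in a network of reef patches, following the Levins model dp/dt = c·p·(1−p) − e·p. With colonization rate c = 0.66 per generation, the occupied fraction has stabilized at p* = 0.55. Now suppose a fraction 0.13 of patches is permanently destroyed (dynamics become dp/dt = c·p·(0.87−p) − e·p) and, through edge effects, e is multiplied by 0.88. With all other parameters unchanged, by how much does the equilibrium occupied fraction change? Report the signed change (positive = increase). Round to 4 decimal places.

-0.0760

Balance c(1−p*) = e gives e = 0.66×(1 − 0.55000) = 0.29700.
New p* = 0.87 − e/c = 0.87 − 0.26136/0.66000 = 0.47400.
Δp* = 0.47400 − 0.55000 = -0.07600.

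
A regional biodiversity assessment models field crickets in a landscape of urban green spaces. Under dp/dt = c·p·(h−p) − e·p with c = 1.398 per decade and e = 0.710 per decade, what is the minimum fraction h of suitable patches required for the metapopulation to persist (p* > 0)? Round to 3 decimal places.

p* = h − e/c is positive only when h > e/c.
h_min = e/c = 0.710/1.398 = 0.5079.

0.508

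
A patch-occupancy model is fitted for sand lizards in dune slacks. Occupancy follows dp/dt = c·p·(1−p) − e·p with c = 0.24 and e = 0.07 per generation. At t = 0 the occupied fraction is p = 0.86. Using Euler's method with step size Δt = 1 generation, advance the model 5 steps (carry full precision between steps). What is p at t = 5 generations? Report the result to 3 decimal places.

0.760

Update rule: p ← p + [c·p·(1−p) − e·p]·Δt with Δt = 1.
step 1: Δp = -0.03130, p = 0.82870
step 2: Δp = -0.02394, p = 0.80476
step 3: Δp = -0.01862, p = 0.78613
step 4: Δp = -0.01468, p = 0.77146
step 5: Δp = -0.01169, p = 0.75977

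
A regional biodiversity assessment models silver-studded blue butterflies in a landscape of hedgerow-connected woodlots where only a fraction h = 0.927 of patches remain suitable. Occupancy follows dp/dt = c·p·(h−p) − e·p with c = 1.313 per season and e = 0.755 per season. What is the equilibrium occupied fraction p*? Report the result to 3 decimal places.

0.352

Setting dp/dt = 0 and dividing by p* gives c·(h−p*) = e.
So p* = h − e/c = 0.927 − 0.755/1.313 = 0.927 − 0.5750 = 0.3520.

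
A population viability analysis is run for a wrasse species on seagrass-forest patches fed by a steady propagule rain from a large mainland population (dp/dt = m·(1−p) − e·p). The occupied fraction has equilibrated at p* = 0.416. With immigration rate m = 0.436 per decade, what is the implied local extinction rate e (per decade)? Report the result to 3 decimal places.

At equilibrium m(1−p*) = e·p*, so e = m(1−p*)/p*.
e = 0.436 × 0.5840 / 0.416 = 0.6121.

0.612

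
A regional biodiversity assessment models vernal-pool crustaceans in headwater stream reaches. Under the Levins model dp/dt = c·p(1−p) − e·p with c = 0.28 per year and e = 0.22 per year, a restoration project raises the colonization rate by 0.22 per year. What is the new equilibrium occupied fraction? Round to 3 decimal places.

Before: p* = 1 − 0.22/0.28 = 0.2143.
After the change, c = 0.5, e = 0.22, so p* = 1 − 0.22/0.5 = 0.5600.

0.560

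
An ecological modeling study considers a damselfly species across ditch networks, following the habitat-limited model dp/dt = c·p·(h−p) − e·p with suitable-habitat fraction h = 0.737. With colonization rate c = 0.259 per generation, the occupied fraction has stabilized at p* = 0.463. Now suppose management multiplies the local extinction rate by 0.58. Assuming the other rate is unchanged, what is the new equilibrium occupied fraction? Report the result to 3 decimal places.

Balance c(h−p*) = e gives e = 0.259×(0.737 − 0.46300) = 0.07097.
New p* = 0.737 − e/c = 0.737 − 0.04116/0.25900 = 0.57808.

0.578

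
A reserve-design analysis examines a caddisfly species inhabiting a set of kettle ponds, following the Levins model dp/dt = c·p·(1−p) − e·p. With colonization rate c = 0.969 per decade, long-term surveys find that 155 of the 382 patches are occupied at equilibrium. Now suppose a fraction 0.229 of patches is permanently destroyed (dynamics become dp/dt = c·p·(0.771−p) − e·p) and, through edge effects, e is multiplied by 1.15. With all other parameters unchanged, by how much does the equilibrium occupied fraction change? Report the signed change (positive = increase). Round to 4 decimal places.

-0.3181

Observed p* = 155/382 = 0.40576.
Balance c(1−p*) = e gives e = 0.969×(1 − 0.40576) = 0.57582.
New p* = 0.771 − e/c = 0.771 − 0.66219/0.96900 = 0.08763.
Δp* = 0.08763 − 0.40576 = -0.31813.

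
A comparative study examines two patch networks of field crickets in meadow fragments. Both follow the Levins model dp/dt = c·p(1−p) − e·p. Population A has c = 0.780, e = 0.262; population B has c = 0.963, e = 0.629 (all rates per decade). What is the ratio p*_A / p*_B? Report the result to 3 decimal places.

A: p*_A = 1 − 0.262/0.780 = 0.6641.
B: p*_B = 1 − 0.629/0.963 = 0.3468.
p*_A / p*_B = 0.6641/0.3468 = 1.9148.

1.915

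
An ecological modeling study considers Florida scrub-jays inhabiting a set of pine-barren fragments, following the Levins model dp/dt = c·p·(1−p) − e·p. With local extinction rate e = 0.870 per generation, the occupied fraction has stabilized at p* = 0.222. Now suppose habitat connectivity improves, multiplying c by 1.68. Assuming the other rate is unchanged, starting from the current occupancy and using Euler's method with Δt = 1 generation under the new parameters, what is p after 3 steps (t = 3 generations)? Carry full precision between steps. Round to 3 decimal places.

0.530

Balance c(1−p*) = e gives c = e/(1 − 0.22200) = 0.870/0.77800 = 1.11825.
Starting from p₀ = 0.22200; update p ← p + (dp/dt)·Δt with the new parameters.
t = 1: p = 0.22200 + (+0.13134) = 0.35334
t = 2: p = 0.35334 + (+0.12185) = 0.47519
t = 3: p = 0.47519 + (+0.05510) = 0.53028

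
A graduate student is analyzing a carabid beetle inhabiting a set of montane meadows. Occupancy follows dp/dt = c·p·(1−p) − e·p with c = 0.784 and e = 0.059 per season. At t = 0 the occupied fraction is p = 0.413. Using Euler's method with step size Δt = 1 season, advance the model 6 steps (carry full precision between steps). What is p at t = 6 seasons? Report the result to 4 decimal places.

Update rule: p ← p + [c·p·(1−p) − e·p]·Δt with Δt = 1.
t = 1: p = 0.41300 + (+0.16570) = 0.57870
t = 2: p = 0.57870 + (+0.15700) = 0.73570
t = 3: p = 0.73570 + (+0.10904) = 0.84474
t = 4: p = 0.84474 + (+0.05299) = 0.89772
t = 5: p = 0.89772 + (+0.01902) = 0.91674
t = 6: p = 0.91674 + (+0.00575) = 0.92249

0.9225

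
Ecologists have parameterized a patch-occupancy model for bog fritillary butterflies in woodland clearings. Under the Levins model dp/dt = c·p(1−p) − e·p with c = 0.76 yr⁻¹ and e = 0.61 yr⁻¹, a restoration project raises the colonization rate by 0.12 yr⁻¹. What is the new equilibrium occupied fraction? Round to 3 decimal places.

Before: p* = 1 − 0.61/0.76 = 0.1974.
After the change, c = 0.88, e = 0.61, so p* = 1 − 0.61/0.88 = 0.3068.

0.307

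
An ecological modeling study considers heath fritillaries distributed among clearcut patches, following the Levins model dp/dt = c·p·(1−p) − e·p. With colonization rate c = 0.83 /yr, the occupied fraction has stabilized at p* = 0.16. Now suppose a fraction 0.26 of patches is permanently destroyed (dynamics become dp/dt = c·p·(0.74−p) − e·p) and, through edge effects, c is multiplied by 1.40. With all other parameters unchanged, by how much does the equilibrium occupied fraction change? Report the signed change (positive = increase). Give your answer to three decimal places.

Balance c(1−p*) = e gives e = 0.83×(1 − 0.16000) = 0.69720.
New p* = 0.74 − e/c = 0.74 − 0.69720/1.16200 = 0.14000.
Δp* = 0.14000 − 0.16000 = -0.02000.

-0.020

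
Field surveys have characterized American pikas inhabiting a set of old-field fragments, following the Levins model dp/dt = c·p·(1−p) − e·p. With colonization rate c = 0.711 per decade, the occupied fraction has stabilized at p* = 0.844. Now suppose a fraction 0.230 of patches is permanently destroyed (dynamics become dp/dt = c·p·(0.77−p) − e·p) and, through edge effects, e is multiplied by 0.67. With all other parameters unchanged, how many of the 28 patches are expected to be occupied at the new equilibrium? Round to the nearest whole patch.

19

Balance c(1−p*) = e gives e = 0.711×(1 − 0.84400) = 0.11092.
New p* = 0.77 − e/c = 0.77 − 0.07432/0.71100 = 0.66547.
Expected occupied = 28 × 0.66547 = 18.63 ≈ 19.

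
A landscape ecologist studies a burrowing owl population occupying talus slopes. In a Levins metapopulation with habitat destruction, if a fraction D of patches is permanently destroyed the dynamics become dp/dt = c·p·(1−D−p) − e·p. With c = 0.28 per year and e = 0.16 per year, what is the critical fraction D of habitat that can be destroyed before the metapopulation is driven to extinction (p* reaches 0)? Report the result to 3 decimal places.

0.429

The nontrivial equilibrium is p* = (1−D) − e/c; extinction occurs when this hits zero.
So D_crit = 1 − e/c = 1 − 0.16/0.28 = 1 − 0.5714 = 0.4286.
This equals the undisturbed p*, a classic result of Lande's extension.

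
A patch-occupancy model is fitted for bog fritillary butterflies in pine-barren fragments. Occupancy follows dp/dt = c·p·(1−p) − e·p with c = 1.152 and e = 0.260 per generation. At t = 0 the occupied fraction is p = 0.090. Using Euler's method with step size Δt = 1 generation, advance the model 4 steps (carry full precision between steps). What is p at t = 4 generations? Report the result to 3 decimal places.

0.603

Update rule: p ← p + [c·p·(1−p) − e·p]·Δt with Δt = 1.
t = 1: p = 0.09000 + (+0.07095) = 0.16095
t = 2: p = 0.16095 + (+0.11372) = 0.27467
t = 3: p = 0.27467 + (+0.15810) = 0.43277
t = 4: p = 0.43277 + (+0.17027) = 0.60304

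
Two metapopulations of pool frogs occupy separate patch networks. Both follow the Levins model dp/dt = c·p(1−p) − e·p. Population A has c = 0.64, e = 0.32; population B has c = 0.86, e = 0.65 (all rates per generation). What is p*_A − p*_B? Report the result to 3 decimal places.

0.256

A: p*_A = 1 − 0.32/0.64 = 0.5000.
B: p*_B = 1 − 0.65/0.86 = 0.2442.
p*_A − p*_B = 0.5000 − 0.2442 = 0.2558.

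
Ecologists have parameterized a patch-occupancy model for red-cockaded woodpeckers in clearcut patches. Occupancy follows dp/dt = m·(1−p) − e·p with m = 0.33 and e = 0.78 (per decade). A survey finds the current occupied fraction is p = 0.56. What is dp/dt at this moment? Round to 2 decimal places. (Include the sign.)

-0.29

Colonization term: m·(1−p) = 0.33×0.4400 = 0.14520.
Extinction term: e·p = 0.43680.
dp/dt = 0.14520 − 0.43680 = -0.29160.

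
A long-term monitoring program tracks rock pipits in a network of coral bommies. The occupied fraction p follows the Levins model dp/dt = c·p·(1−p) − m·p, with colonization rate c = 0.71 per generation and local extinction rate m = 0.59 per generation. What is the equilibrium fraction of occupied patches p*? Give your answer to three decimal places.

At equilibrium, colonization balances extinction: c·p*·(1−p*) = m·p*.
So p* = 1 − m/c = 1 − 0.59/0.71 = 1 − 0.8310 = 0.1690.

0.169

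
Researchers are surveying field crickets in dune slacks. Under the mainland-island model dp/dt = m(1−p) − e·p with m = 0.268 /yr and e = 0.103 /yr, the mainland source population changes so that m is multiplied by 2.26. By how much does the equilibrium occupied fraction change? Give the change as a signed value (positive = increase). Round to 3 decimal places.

0.132

Before: p* = 0.268/(0.268+0.103) = 0.7224.
After: m = 0.60568, e = 0.103; p* = 0.60568/0.7087 = 0.8547.
Δp* = 0.8547 − 0.7224 = +0.1323.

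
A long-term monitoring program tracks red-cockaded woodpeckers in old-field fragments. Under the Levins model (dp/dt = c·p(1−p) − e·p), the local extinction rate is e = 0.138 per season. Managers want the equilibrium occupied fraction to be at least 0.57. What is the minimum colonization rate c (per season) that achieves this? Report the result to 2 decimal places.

p* = 1 − e/c ≥ 0.57 requires e/c ≤ 0.4300, i.e. c ≥ e/0.4300.
c_min = 0.138/0.4300 = 0.3209.

0.32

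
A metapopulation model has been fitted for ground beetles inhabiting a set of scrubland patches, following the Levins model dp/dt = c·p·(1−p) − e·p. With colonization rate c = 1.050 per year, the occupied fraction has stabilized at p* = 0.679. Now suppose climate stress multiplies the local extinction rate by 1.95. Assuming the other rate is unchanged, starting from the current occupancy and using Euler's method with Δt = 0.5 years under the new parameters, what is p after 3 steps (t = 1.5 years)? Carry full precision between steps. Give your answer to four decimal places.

Balance c(1−p*) = e gives e = 1.050×(1 − 0.67900) = 0.33705.
Starting from p₀ = 0.67900; update p ← p + (dp/dt)·Δt with the new parameters.
p: 0.67900 → 0.57029  (Δp = -0.10871)
p: 0.57029 → 0.51154  (Δp = -0.05876)
p: 0.51154 → 0.47461  (Δp = -0.03692)

0.4746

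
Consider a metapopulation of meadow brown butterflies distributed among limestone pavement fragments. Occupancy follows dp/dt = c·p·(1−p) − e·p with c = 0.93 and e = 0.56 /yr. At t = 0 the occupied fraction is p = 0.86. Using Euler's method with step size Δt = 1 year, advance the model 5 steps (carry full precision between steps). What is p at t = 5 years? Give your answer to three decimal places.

0.409

Update rule: p ← p + [c·p·(1−p) − e·p]·Δt with Δt = 1.
step 1: Δp = -0.36963, p = 0.49037
step 2: Δp = -0.04219, p = 0.44818
step 3: Δp = -0.02098, p = 0.42720
step 4: Δp = -0.01166, p = 0.41554
step 5: Δp = -0.00684, p = 0.40870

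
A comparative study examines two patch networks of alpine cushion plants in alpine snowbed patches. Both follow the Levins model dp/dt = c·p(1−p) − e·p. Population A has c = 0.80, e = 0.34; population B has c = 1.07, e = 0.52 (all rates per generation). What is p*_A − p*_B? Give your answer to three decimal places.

A: p*_A = 1 − 0.34/0.80 = 0.5750.
B: p*_B = 1 − 0.52/1.07 = 0.5140.
p*_A − p*_B = 0.5750 − 0.5140 = 0.0610.

0.061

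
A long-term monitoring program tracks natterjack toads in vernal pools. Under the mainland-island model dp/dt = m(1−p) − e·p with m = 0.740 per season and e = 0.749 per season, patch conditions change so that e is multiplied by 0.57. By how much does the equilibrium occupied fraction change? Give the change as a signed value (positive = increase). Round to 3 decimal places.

Before: p* = 0.740/(0.740+0.749) = 0.4970.
After: m = 0.74, e = 0.42693; p* = 0.74/1.1669 = 0.6341.
Δp* = 0.6341 − 0.4970 = +0.1372.

0.137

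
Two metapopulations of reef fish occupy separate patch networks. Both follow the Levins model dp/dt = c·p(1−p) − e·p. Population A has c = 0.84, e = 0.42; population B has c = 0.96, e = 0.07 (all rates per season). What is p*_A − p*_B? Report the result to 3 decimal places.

A: p*_A = 1 − 0.42/0.84 = 0.5000.
B: p*_B = 1 − 0.07/0.96 = 0.9271.
p*_A − p*_B = 0.5000 − 0.9271 = -0.4271.

-0.427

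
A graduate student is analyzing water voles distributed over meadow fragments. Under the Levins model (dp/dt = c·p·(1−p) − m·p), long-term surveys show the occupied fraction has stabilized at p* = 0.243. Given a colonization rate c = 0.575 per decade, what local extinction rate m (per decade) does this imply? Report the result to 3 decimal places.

0.435

At equilibrium c(1−p*) = m.
m = 0.575 × (1 − 0.243) = 0.575 × 0.7570 = 0.4353.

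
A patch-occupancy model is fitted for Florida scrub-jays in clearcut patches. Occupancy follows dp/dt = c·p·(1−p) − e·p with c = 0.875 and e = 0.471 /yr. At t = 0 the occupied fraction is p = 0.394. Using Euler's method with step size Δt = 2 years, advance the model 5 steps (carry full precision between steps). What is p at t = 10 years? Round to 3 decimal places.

0.462

Update rule: p ← p + [c·p·(1−p) − e·p]·Δt with Δt = 2.
t = 2: p = 0.39400 + (+0.04669) = 0.44069
t = 4: p = 0.44069 + (+0.01621) = 0.45690
t = 6: p = 0.45690 + (+0.00385) = 0.46075
t = 8: p = 0.46075 + (+0.00078) = 0.46153
t = 10: p = 0.46153 + (+0.00015) = 0.46168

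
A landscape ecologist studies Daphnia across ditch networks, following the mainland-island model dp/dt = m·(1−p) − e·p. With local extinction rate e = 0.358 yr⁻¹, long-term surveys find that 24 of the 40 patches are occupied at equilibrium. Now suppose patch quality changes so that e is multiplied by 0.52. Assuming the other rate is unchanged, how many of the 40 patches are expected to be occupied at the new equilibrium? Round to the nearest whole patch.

30

Observed p* = 24/40 = 0.60000.
Balance m(1−p*) = e·p* gives m = e·p*/(1−p*) = 0.358×0.60000/0.40000 = 0.53700.
New p* = m/(m+e) = 0.53700/(0.53700+0.18616) = 0.74257.
Expected occupied = 40 × 0.74257 = 29.70 ≈ 30.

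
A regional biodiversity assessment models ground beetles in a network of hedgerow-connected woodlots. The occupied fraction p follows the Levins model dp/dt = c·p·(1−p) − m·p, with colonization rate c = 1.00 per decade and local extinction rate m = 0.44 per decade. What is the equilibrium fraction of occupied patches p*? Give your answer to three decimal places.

0.560

At equilibrium, colonization balances extinction: c·p*·(1−p*) = m·p*.
So p* = 1 − m/c = 1 − 0.44/1.00 = 1 − 0.4400 = 0.5600.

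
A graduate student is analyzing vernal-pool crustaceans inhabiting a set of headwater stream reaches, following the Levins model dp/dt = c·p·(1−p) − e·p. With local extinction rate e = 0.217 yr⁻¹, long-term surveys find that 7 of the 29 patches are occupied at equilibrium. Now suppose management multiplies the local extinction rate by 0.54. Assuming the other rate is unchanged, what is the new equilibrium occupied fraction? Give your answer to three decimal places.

0.590

Observed p* = 7/29 = 0.24138.
Balance c(1−p*) = e gives c = e/(1 − 0.24138) = 0.217/0.75862 = 0.28605.
New p* = 1 − e/c = 1 − 0.11718/0.28605 = 0.59035.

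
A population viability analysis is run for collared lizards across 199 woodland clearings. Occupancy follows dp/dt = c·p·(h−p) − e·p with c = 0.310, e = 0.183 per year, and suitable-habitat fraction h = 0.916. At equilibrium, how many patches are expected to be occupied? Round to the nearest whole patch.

65

p* = h − e/c = 0.916 − 0.5903 = 0.3257.
Expected occupied patches = N × p* = 199 × 0.3257 = 64.81 ≈ 65.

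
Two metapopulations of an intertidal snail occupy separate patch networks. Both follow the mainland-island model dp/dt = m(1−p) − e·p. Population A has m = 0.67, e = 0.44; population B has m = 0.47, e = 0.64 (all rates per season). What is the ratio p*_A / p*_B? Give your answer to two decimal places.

1.43

A: p*_A = m/(m+e) = 0.67/1.1100 = 0.6036.
B: p*_B = 0.47/1.1100 = 0.4234.
p*_A / p*_B = 0.6036/0.4234 = 1.4255.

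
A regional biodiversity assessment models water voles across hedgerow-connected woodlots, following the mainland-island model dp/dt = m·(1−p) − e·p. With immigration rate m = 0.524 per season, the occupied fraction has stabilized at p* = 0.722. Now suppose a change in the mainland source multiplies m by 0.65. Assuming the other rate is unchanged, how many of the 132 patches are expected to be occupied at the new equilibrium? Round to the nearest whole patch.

83

Balance m(1−p*) = e·p* gives e = m(1−p*)/p* = 0.524×0.27800/0.72200 = 0.20176.
New p* = m/(m+e) = 0.34060/(0.34060+0.20176) = 0.62800.
Expected occupied = 132 × 0.62800 = 82.90 ≈ 83.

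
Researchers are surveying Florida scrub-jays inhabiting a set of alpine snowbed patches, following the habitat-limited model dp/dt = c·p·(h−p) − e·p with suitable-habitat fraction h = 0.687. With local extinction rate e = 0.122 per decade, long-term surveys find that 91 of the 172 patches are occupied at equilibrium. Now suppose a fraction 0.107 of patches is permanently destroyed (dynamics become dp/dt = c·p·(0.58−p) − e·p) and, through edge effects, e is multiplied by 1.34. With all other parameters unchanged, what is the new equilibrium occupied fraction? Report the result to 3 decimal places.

Observed p* = 91/172 = 0.52907.
Balance c(h−p*) = e gives c = e/(0.687 − 0.52907) = 0.122/0.15793 = 0.77249.
New p* = 0.58 − e/c = 0.58 − 0.16348/0.77249 = 0.36837.

0.368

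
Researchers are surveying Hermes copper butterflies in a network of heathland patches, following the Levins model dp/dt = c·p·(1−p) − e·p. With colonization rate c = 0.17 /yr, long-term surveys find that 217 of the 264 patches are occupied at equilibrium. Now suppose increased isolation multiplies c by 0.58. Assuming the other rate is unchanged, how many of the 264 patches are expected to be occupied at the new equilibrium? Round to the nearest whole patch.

183

Observed p* = 217/264 = 0.82197.
Balance c(1−p*) = e gives e = 0.17×(1 − 0.82197) = 0.03027.
New p* = 1 − e/c = 1 − 0.03027/0.09860 = 0.69300.
Expected occupied = 264 × 0.69300 = 182.95 ≈ 183.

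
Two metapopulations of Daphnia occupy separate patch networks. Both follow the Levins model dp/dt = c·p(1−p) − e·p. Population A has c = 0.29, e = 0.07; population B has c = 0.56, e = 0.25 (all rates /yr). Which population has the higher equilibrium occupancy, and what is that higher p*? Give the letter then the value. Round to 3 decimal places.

A: p*_A = 1 − 0.07/0.29 = 0.7586.
B: p*_B = 1 − 0.25/0.56 = 0.5536.
A is higher at 0.7586.

A, 0.759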